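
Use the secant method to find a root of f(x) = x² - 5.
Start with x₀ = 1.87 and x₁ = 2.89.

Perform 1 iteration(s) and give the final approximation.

f(x) = x² - 5
x₀ = 1.87, x₁ = 2.89

Secant formula: x_{n+1} = x_n - f(x_n)(x_n - x_{n-1})/(f(x_n) - f(x_{n-1}))

Iteration 1:
  f(1.870000) = -1.503100
  f(2.890000) = 3.352100
  x_2 = 2.890000 - 3.352100×(2.890000 - 1.870000)/(3.352100 - (-1.503100))
       = 2.185777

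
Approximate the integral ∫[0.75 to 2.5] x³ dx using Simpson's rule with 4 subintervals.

f(x) = x³
a = 0.75, b = 2.5, n = 4
h = (b - a)/n = 0.437500

Simpson's rule: (h/3)[f(x₀) + 4f(x₁) + 2f(x₂) + ... + f(xₙ)]

x_0 = 0.7500, f(x_0) = 0.421875, coefficient = 1
x_1 = 1.1875, f(x_1) = 1.674561, coefficient = 4
x_2 = 1.6250, f(x_2) = 4.291016, coefficient = 2
x_3 = 2.0625, f(x_3) = 8.773682, coefficient = 4
x_4 = 2.5000, f(x_4) = 15.625000, coefficient = 1

I ≈ (0.437500/3) × 66.421875 = 9.686523
Exact value: 9.686523
Error: 0.000000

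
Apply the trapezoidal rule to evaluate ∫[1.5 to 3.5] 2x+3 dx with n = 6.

f(x) = 2x+3
a = 1.5, b = 3.5, n = 6
h = (b - a)/n = 0.333333

Trapezoidal rule: (h/2)[f(x₀) + 2f(x₁) + 2f(x₂) + ... + f(xₙ)]

x_0 = 1.5000, f(x_0) = 6.000000, coefficient = 1
x_1 = 1.8333, f(x_1) = 6.666667, coefficient = 2
x_2 = 2.1667, f(x_2) = 7.333333, coefficient = 2
x_3 = 2.5000, f(x_3) = 8.000000, coefficient = 2
x_4 = 2.8333, f(x_4) = 8.666667, coefficient = 2
x_5 = 3.1667, f(x_5) = 9.333333, coefficient = 2
x_6 = 3.5000, f(x_6) = 10.000000, coefficient = 1

I ≈ (0.333333/2) × 96.000000 = 16.000000
Exact value: 16.000000
Error: 0.000000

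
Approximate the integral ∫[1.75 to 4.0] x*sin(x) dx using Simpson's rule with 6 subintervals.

f(x) = x*sin(x)
a = 1.75, b = 4.0, n = 6
h = (b - a)/n = 0.375000

Simpson's rule: (h/3)[f(x₀) + 4f(x₁) + 2f(x₂) + ... + f(xₙ)]

x_0 = 1.7500, f(x_0) = 1.721975, coefficient = 1
x_1 = 2.1250, f(x_1) = 1.806930, coefficient = 4
x_2 = 2.5000, f(x_2) = 1.496180, coefficient = 2
x_3 = 2.8750, f(x_3) = 0.757407, coefficient = 4
x_4 = 3.2500, f(x_4) = -0.351634, coefficient = 2
x_5 = 3.6250, f(x_5) = -1.684896, coefficient = 4
x_6 = 4.0000, f(x_6) = -3.027210, coefficient = 1

I ≈ (0.375000/3) × 4.501622 = 0.562703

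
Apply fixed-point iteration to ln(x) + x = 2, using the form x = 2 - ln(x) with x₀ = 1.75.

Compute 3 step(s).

Equation: ln(x) + x = 2
Fixed-point form: x = 2 - ln(x)
x₀ = 1.75

x_1 = g(1.750000) = 1.440384
x_2 = g(1.440384) = 1.635090
x_3 = g(1.635090) = 1.508302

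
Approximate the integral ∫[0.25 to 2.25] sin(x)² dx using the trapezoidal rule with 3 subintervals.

f(x) = sin(x)²
a = 0.25, b = 2.25, n = 3
h = (b - a)/n = 0.666667

Trapezoidal rule: (h/2)[f(x₀) + 2f(x₁) + 2f(x₂) + ... + f(xₙ)]

x_0 = 0.2500, f(x_0) = 0.061209, coefficient = 1
x_1 = 0.9167, f(x_1) = 0.629766, coefficient = 2
x_2 = 1.5833, f(x_2) = 0.999843, coefficient = 2
x_3 = 2.2500, f(x_3) = 0.605398, coefficient = 1

I ≈ (0.666667/2) × 3.925824 = 1.308608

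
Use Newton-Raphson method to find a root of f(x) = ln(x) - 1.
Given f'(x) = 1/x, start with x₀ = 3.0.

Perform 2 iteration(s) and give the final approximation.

f(x) = ln(x) - 1
f'(x) = 1/x
x₀ = 3.0

Newton-Raphson formula: x_{n+1} = x_n - f(x_n)/f'(x_n)

Iteration 1:
  f(3.000000) = 0.098612
  f'(3.000000) = 0.333333
  x_1 = 3.000000 - 0.098612/0.333333 = 2.704163
Iteration 2:
  f(2.704163) = -0.005208
  f'(2.704163) = 0.369800
  x_2 = 2.704163 - (-0.005208)/0.369800 = 2.718245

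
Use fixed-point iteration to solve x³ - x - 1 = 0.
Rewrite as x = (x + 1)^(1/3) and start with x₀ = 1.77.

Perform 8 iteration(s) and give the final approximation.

Equation: x³ - x - 1 = 0
Fixed-point form: x = (x + 1)^(1/3)
x₀ = 1.77

x_1 = g(1.770000) = 1.404408
x_2 = g(1.404408) = 1.339685
x_3 = g(1.339685) = 1.327555
x_4 = g(1.327555) = 1.325257
x_5 = g(1.325257) = 1.324820
x_6 = g(1.324820) = 1.324737
x_7 = g(1.324737) = 1.324722
x_8 = g(1.324722) = 1.324719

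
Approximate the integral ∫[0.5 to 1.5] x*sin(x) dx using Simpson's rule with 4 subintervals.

f(x) = x*sin(x)
a = 0.5, b = 1.5, n = 4
h = (b - a)/n = 0.250000

Simpson's rule: (h/3)[f(x₀) + 4f(x₁) + 2f(x₂) + ... + f(xₙ)]

x_0 = 0.5000, f(x_0) = 0.239713, coefficient = 1
x_1 = 0.7500, f(x_1) = 0.511229, coefficient = 4
x_2 = 1.0000, f(x_2) = 0.841471, coefficient = 2
x_3 = 1.2500, f(x_3) = 1.186231, coefficient = 4
x_4 = 1.5000, f(x_4) = 1.496242, coefficient = 1

I ≈ (0.250000/3) × 10.208737 = 0.850728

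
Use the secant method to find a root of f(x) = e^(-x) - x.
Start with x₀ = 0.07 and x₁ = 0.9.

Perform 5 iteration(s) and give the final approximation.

f(x) = e^(-x) - x
x₀ = 0.07, x₁ = 0.9

Secant formula: x_{n+1} = x_n - f(x_n)(x_n - x_{n-1})/(f(x_n) - f(x_{n-1}))

Iteration 1:
  f(0.070000) = 0.862394
  f(0.900000) = -0.493430
  x_2 = 0.900000 - (-0.493430)×(0.900000 - 0.070000)/(-0.493430 - 0.862394)
       = 0.597935
Iteration 2:
  f(0.900000) = -0.493430
  f(0.597935) = -0.047989
  x_3 = 0.597935 - (-0.047989)×(0.597935 - 0.900000)/(-0.047989 - (-0.493430))
       = 0.565393
Iteration 3:
  f(0.597935) = -0.047989
  f(0.565393) = 0.002745
  x_4 = 0.565393 - 0.002745×(0.565393 - 0.597935)/(0.002745 - (-0.047989))
       = 0.567153
Iteration 4:
  f(0.565393) = 0.002745
  f(0.567153) = -0.000015
  x_5 = 0.567153 - (-0.000015)×(0.567153 - 0.565393)/(-0.000015 - 0.002745)
       = 0.567143
Iteration 5:
  f(0.567153) = -0.000015
  f(0.567143) = 0.000000
  x_6 = 0.567143 - 0.000000×(0.567143 - 0.567153)/(0.000000 - (-0.000015))
       = 0.567143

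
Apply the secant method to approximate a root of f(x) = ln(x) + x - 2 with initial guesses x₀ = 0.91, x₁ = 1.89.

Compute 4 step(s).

f(x) = ln(x) + x - 2
x₀ = 0.91, x₁ = 1.89

Secant formula: x_{n+1} = x_n - f(x_n)(x_n - x_{n-1})/(f(x_n) - f(x_{n-1}))

Iteration 1:
  f(0.910000) = -1.184311
  f(1.890000) = 0.526577
  x_2 = 1.890000 - 0.526577×(1.890000 - 0.910000)/(0.526577 - (-1.184311))
       = 1.588376
Iteration 2:
  f(1.890000) = 0.526577
  f(1.588376) = 0.051088
  x_3 = 1.588376 - 0.051088×(1.588376 - 1.890000)/(0.051088 - 0.526577)
       = 1.555969
Iteration 3:
  f(1.588376) = 0.051088
  f(1.555969) = -0.001933
  x_4 = 1.555969 - (-0.001933)×(1.555969 - 1.588376)/(-0.001933 - 0.051088)
       = 1.557150
Iteration 4:
  f(1.555969) = -0.001933
  f(1.557150) = 0.000008
  x_5 = 1.557150 - 0.000008×(1.557150 - 1.555969)/(0.000008 - (-0.001933))
       = 1.557146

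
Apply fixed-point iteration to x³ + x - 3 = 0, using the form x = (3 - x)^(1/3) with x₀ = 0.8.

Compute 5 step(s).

Equation: x³ + x - 3 = 0
Fixed-point form: x = (3 - x)^(1/3)
x₀ = 0.8

x_1 = g(0.800000) = 1.300591
x_2 = g(1.300591) = 1.193345
x_3 = g(1.193345) = 1.217938
x_4 = g(1.217938) = 1.212386
x_5 = g(1.212386) = 1.213644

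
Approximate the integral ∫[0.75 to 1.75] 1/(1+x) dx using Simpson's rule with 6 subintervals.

f(x) = 1/(1+x)
a = 0.75, b = 1.75, n = 6
h = (b - a)/n = 0.166667

Simpson's rule: (h/3)[f(x₀) + 4f(x₁) + 2f(x₂) + ... + f(xₙ)]

x_0 = 0.7500, f(x_0) = 0.571429, coefficient = 1
x_1 = 0.9167, f(x_1) = 0.521739, coefficient = 4
x_2 = 1.0833, f(x_2) = 0.480000, coefficient = 2
x_3 = 1.2500, f(x_3) = 0.444444, coefficient = 4
x_4 = 1.4167, f(x_4) = 0.413793, coefficient = 2
x_5 = 1.5833, f(x_5) = 0.387097, coefficient = 4
x_6 = 1.7500, f(x_6) = 0.363636, coefficient = 1

I ≈ (0.166667/3) × 8.135773 = 0.451987
Exact value: 0.451985
Error: 0.000002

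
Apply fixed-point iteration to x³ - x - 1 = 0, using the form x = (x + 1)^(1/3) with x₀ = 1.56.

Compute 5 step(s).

Equation: x³ - x - 1 = 0
Fixed-point form: x = (x + 1)^(1/3)
x₀ = 1.56

x_1 = g(1.560000) = 1.367981
x_2 = g(1.367981) = 1.332885
x_3 = g(1.332885) = 1.326267
x_4 = g(1.326267) = 1.325012
x_5 = g(1.325012) = 1.324774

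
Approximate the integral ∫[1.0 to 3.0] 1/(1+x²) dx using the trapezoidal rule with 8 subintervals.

f(x) = 1/(1+x²)
a = 1.0, b = 3.0, n = 8
h = (b - a)/n = 0.250000

Trapezoidal rule: (h/2)[f(x₀) + 2f(x₁) + 2f(x₂) + ... + f(xₙ)]

x_0 = 1.0000, f(x_0) = 0.500000, coefficient = 1
x_1 = 1.2500, f(x_1) = 0.390244, coefficient = 2
x_2 = 1.5000, f(x_2) = 0.307692, coefficient = 2
x_3 = 1.7500, f(x_3) = 0.246154, coefficient = 2
x_4 = 2.0000, f(x_4) = 0.200000, coefficient = 2
x_5 = 2.2500, f(x_5) = 0.164948, coefficient = 2
x_6 = 2.5000, f(x_6) = 0.137931, coefficient = 2
x_7 = 2.7500, f(x_7) = 0.116788, coefficient = 2
x_8 = 3.0000, f(x_8) = 0.100000, coefficient = 1

I ≈ (0.250000/2) × 3.727516 = 0.465939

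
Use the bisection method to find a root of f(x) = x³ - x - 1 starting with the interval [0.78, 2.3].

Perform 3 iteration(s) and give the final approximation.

f(x) = x³ - x - 1
Initial interval: [0.78, 2.3]

Iteration 1:
  c_1 = (0.780000 + 2.300000)/2 = 1.540000
  f(c_1) = f(1.540000) = 1.112264
  f(a) × f(c) < 0, new interval: [0.780000, 1.540000]
Iteration 2:
  c_2 = (0.780000 + 1.540000)/2 = 1.160000
  f(c_2) = f(1.160000) = -0.599104
  f(a) × f(c) ≥ 0, new interval: [1.160000, 1.540000]
Iteration 3:
  c_3 = (1.160000 + 1.540000)/2 = 1.350000
  f(c_3) = f(1.350000) = 0.110375
  f(a) × f(c) < 0, new interval: [1.160000, 1.350000]

After 3 iteration(s), the approximation is c_3 = 1.350000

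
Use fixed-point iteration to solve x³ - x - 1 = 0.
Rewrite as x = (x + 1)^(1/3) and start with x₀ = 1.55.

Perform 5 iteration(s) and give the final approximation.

Equation: x³ - x - 1 = 0
Fixed-point form: x = (x + 1)^(1/3)
x₀ = 1.55

x_1 = g(1.550000) = 1.366197
x_2 = g(1.366197) = 1.332550
x_3 = g(1.332550) = 1.326204
x_4 = g(1.326204) = 1.325000
x_5 = g(1.325000) = 1.324772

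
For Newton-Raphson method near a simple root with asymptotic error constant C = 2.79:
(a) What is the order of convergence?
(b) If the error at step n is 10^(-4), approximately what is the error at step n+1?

(a) Newton-Raphson has quadratic (order 2) convergence near simple roots.
    This means |e_{n+1}| ≈ C|e_n|².

(b) With |e_n| = 10^(-4) and C = 2.79:
    |e_{n+1}| ≈ 2.79 × (10^(-4))² = 2.79 × 10^(-8)

(a) 2 (quadratic); (b) |e_{n+1}| ≈ 2.790e-08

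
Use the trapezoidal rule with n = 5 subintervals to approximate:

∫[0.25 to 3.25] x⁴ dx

f(x) = x⁴
a = 0.25, b = 3.25, n = 5
h = (b - a)/n = 0.600000

Trapezoidal rule: (h/2)[f(x₀) + 2f(x₁) + 2f(x₂) + ... + f(xₙ)]

x_0 = 0.2500, f(x_0) = 0.003906, coefficient = 1
x_1 = 0.8500, f(x_1) = 0.522006, coefficient = 2
x_2 = 1.4500, f(x_2) = 4.420506, coefficient = 2
x_3 = 2.0500, f(x_3) = 17.661006, coefficient = 2
x_4 = 2.6500, f(x_4) = 49.315506, coefficient = 2
x_5 = 3.2500, f(x_5) = 111.566406, coefficient = 1

I ≈ (0.600000/2) × 255.408362 = 76.622509
Exact value: 72.517969
Error: 4.104540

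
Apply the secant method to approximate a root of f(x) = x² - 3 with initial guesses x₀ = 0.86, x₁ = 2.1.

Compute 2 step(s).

f(x) = x² - 3
x₀ = 0.86, x₁ = 2.1

Secant formula: x_{n+1} = x_n - f(x_n)(x_n - x_{n-1})/(f(x_n) - f(x_{n-1}))

Iteration 1:
  f(0.860000) = -2.260400
  f(2.100000) = 1.410000
  x_2 = 2.100000 - 1.410000×(2.100000 - 0.860000)/(1.410000 - (-2.260400))
       = 1.623649
Iteration 2:
  f(2.100000) = 1.410000
  f(1.623649) = -0.363765
  x_3 = 1.623649 - (-0.363765)×(1.623649 - 2.100000)/(-0.363765 - 1.410000)
       = 1.721339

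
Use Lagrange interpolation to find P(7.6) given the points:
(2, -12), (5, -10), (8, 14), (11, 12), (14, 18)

Lagrange interpolation formula:
P(x) = Σ yᵢ × Lᵢ(x)
where Lᵢ(x) = Π_{j≠i} (x - xⱼ)/(xᵢ - xⱼ)

L_0(7.6) = (7.6 - 5)/(2 - 5) × (7.6 - 8)/(2 - 8) × (7.6 - 11)/(2 - 11) × (7.6 - 14)/(2 - 14) = -0.011641
L_1(7.6) = (7.6 - 2)/(5 - 2) × (7.6 - 8)/(5 - 8) × (7.6 - 11)/(5 - 11) × (7.6 - 14)/(5 - 14) = 0.100293
L_2(7.6) = (7.6 - 2)/(8 - 2) × (7.6 - 5)/(8 - 5) × (7.6 - 11)/(8 - 11) × (7.6 - 14)/(8 - 14) = 0.977857
L_3(7.6) = (7.6 - 2)/(11 - 2) × (7.6 - 5)/(11 - 5) × (7.6 - 8)/(11 - 8) × (7.6 - 14)/(11 - 14) = -0.076695
L_4(7.6) = (7.6 - 2)/(14 - 2) × (7.6 - 5)/(14 - 5) × (7.6 - 8)/(14 - 8) × (7.6 - 11)/(14 - 11) = 0.010186

P(7.6) = (-12)×L_0(7.6) + (-10)×L_1(7.6) + 14×L_2(7.6) + 12×L_3(7.6) + 18×L_4(7.6)
P(7.6) = 12.089771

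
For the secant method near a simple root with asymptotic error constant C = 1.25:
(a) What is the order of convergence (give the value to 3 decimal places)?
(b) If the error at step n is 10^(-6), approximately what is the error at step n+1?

(a) Secant method has superlinear convergence with order φ = (1+√5)/2 ≈ 1.618.
    This means |e_{n+1}| ≈ C|e_n|^1.618.

(b) With |e_n| = 10^(-6) and C = 1.25:
    |e_{n+1}| ≈ 1.25 × (10^(-6))^1.618 = 1.25 × 10^(-9.71)

(a) ≈ 1.618 (golden ratio); (b) |e_{n+1}| ≈ 2.447e-10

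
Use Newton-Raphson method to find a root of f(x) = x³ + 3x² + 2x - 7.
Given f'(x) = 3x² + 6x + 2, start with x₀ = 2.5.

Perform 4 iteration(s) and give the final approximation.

f(x) = x³ + 3x² + 2x - 7
f'(x) = 3x² + 6x + 2
x₀ = 2.5

Newton-Raphson formula: x_{n+1} = x_n - f(x_n)/f'(x_n)

Iteration 1:
  f(2.500000) = 32.375000
  f'(2.500000) = 35.750000
  x_1 = 2.500000 - 32.375000/35.750000 = 1.594406
Iteration 2:
  f(1.594406) = 7.868384
  f'(1.594406) = 19.192821
  x_2 = 1.594406 - 7.868384/19.192821 = 1.184441
Iteration 3:
  f(1.184441) = 1.239232
  f'(1.184441) = 13.315343
  x_3 = 1.184441 - 1.239232/13.315343 = 1.091373
Iteration 4:
  f(1.091373) = 0.055956
  f'(1.091373) = 12.121519
  x_4 = 1.091373 - 0.055956/12.121519 = 1.086756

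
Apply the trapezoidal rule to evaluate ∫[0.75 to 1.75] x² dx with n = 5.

f(x) = x²
a = 0.75, b = 1.75, n = 5
h = (b - a)/n = 0.200000

Trapezoidal rule: (h/2)[f(x₀) + 2f(x₁) + 2f(x₂) + ... + f(xₙ)]

x_0 = 0.7500, f(x_0) = 0.562500, coefficient = 1
x_1 = 0.9500, f(x_1) = 0.902500, coefficient = 2
x_2 = 1.1500, f(x_2) = 1.322500, coefficient = 2
x_3 = 1.3500, f(x_3) = 1.822500, coefficient = 2
x_4 = 1.5500, f(x_4) = 2.402500, coefficient = 2
x_5 = 1.7500, f(x_5) = 3.062500, coefficient = 1

I ≈ (0.200000/2) × 16.525000 = 1.652500
Exact value: 1.645833
Error: 0.006667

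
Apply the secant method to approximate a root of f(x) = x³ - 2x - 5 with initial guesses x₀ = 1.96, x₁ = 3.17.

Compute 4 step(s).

f(x) = x³ - 2x - 5
x₀ = 1.96, x₁ = 3.17

Secant formula: x_{n+1} = x_n - f(x_n)(x_n - x_{n-1})/(f(x_n) - f(x_{n-1}))

Iteration 1:
  f(1.960000) = -1.390464
  f(3.170000) = 20.515013
  x_2 = 3.170000 - 20.515013×(3.170000 - 1.960000)/(20.515013 - (-1.390464))
       = 2.036806
Iteration 2:
  f(3.170000) = 20.515013
  f(2.036806) = -0.623767
  x_3 = 2.036806 - (-0.623767)×(2.036806 - 3.170000)/(-0.623767 - 20.515013)
       = 2.070244
Iteration 3:
  f(2.036806) = -0.623767
  f(2.070244) = -0.267608
  x_4 = 2.070244 - (-0.267608)×(2.070244 - 2.036806)/(-0.267608 - (-0.623767))
       = 2.095369
Iteration 4:
  f(2.070244) = -0.267608
  f(2.095369) = 0.009126
  x_5 = 2.095369 - 0.009126×(2.095369 - 2.070244)/(0.009126 - (-0.267608))
       = 2.094540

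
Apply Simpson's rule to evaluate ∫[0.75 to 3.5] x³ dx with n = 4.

f(x) = x³
a = 0.75, b = 3.5, n = 4
h = (b - a)/n = 0.687500

Simpson's rule: (h/3)[f(x₀) + 4f(x₁) + 2f(x₂) + ... + f(xₙ)]

x_0 = 0.7500, f(x_0) = 0.421875, coefficient = 1
x_1 = 1.4375, f(x_1) = 2.970459, coefficient = 4
x_2 = 2.1250, f(x_2) = 9.595703, coefficient = 2
x_3 = 2.8125, f(x_3) = 22.247314, coefficient = 4
x_4 = 3.5000, f(x_4) = 42.875000, coefficient = 1

I ≈ (0.687500/3) × 163.359375 = 37.436523
Exact value: 37.436523
Error: 0.000000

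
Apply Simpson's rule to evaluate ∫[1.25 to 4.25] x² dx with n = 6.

f(x) = x²
a = 1.25, b = 4.25, n = 6
h = (b - a)/n = 0.500000

Simpson's rule: (h/3)[f(x₀) + 4f(x₁) + 2f(x₂) + ... + f(xₙ)]

x_0 = 1.2500, f(x_0) = 1.562500, coefficient = 1
x_1 = 1.7500, f(x_1) = 3.062500, coefficient = 4
x_2 = 2.2500, f(x_2) = 5.062500, coefficient = 2
x_3 = 2.7500, f(x_3) = 7.562500, coefficient = 4
x_4 = 3.2500, f(x_4) = 10.562500, coefficient = 2
x_5 = 3.7500, f(x_5) = 14.062500, coefficient = 4
x_6 = 4.2500, f(x_6) = 18.062500, coefficient = 1

I ≈ (0.500000/3) × 149.625000 = 24.937500
Exact value: 24.937500
Error: 0.000000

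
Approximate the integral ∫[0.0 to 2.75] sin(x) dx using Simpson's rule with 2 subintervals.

f(x) = sin(x)
a = 0.0, b = 2.75, n = 2
h = (b - a)/n = 1.375000

Simpson's rule: (h/3)[f(x₀) + 4f(x₁) + 2f(x₂) + ... + f(xₙ)]

x_0 = 0.0000, f(x_0) = 0.000000, coefficient = 1
x_1 = 1.3750, f(x_1) = 0.980893, coefficient = 4
x_2 = 2.7500, f(x_2) = 0.381661, coefficient = 1

I ≈ (1.375000/3) × 4.305233 = 1.973232
Exact value: 1.924302
Error: 0.048930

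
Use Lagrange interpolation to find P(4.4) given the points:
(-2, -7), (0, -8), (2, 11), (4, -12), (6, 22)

Lagrange interpolation formula:
P(x) = Σ yᵢ × Lᵢ(x)
where Lᵢ(x) = Π_{j≠i} (x - xⱼ)/(xᵢ - xⱼ)

L_0(4.4) = (4.4 - 0)/(-2 - 0) × (4.4 - 2)/(-2 - 2) × (4.4 - 4)/(-2 - 4) × (4.4 - 6)/(-2 - 6) = -0.017600
L_1(4.4) = (4.4 - (-2))/(0 - (-2)) × (4.4 - 2)/(0 - 2) × (4.4 - 4)/(0 - 4) × (4.4 - 6)/(0 - 6) = 0.102400
L_2(4.4) = (4.4 - (-2))/(2 - (-2)) × (4.4 - 0)/(2 - 0) × (4.4 - 4)/(2 - 4) × (4.4 - 6)/(2 - 6) = -0.281600
L_3(4.4) = (4.4 - (-2))/(4 - (-2)) × (4.4 - 0)/(4 - 0) × (4.4 - 2)/(4 - 2) × (4.4 - 6)/(4 - 6) = 1.126400
L_4(4.4) = (4.4 - (-2))/(6 - (-2)) × (4.4 - 0)/(6 - 0) × (4.4 - 2)/(6 - 2) × (4.4 - 4)/(6 - 4) = 0.070400

P(4.4) = (-7)×L_0(4.4) + (-8)×L_1(4.4) + 11×L_2(4.4) + (-12)×L_3(4.4) + 22×L_4(4.4)
P(4.4) = -15.761600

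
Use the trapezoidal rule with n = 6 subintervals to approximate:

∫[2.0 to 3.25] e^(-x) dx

f(x) = e^(-x)
a = 2.0, b = 3.25, n = 6
h = (b - a)/n = 0.208333

Trapezoidal rule: (h/2)[f(x₀) + 2f(x₁) + 2f(x₂) + ... + f(xₙ)]

x_0 = 2.0000, f(x_0) = 0.135335, coefficient = 1
x_1 = 2.2083, f(x_1) = 0.109884, coefficient = 2
x_2 = 2.4167, f(x_2) = 0.089219, coefficient = 2
x_3 = 2.6250, f(x_3) = 0.072440, coefficient = 2
x_4 = 2.8333, f(x_4) = 0.058816, coefficient = 2
x_5 = 3.0417, f(x_5) = 0.047755, coefficient = 2
x_6 = 3.2500, f(x_6) = 0.038774, coefficient = 1

I ≈ (0.208333/2) × 0.930337 = 0.096910
Exact value: 0.096561
Error: 0.000349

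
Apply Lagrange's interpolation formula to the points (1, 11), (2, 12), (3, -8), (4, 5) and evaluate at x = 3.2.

Lagrange interpolation formula:
P(x) = Σ yᵢ × Lᵢ(x)
where Lᵢ(x) = Π_{j≠i} (x - xⱼ)/(xᵢ - xⱼ)

L_0(3.2) = (3.2 - 2)/(1 - 2) × (3.2 - 3)/(1 - 3) × (3.2 - 4)/(1 - 4) = 0.032000
L_1(3.2) = (3.2 - 1)/(2 - 1) × (3.2 - 3)/(2 - 3) × (3.2 - 4)/(2 - 4) = -0.176000
L_2(3.2) = (3.2 - 1)/(3 - 1) × (3.2 - 2)/(3 - 2) × (3.2 - 4)/(3 - 4) = 1.056000
L_3(3.2) = (3.2 - 1)/(4 - 1) × (3.2 - 2)/(4 - 2) × (3.2 - 3)/(4 - 3) = 0.088000

P(3.2) = 11×L_0(3.2) + 12×L_1(3.2) + (-8)×L_2(3.2) + 5×L_3(3.2)
P(3.2) = -9.768000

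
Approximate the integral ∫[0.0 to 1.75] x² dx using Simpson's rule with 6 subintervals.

f(x) = x²
a = 0.0, b = 1.75, n = 6
h = (b - a)/n = 0.291667

Simpson's rule: (h/3)[f(x₀) + 4f(x₁) + 2f(x₂) + ... + f(xₙ)]

x_0 = 0.0000, f(x_0) = 0.000000, coefficient = 1
x_1 = 0.2917, f(x_1) = 0.085069, coefficient = 4
x_2 = 0.5833, f(x_2) = 0.340278, coefficient = 2
x_3 = 0.8750, f(x_3) = 0.765625, coefficient = 4
x_4 = 1.1667, f(x_4) = 1.361111, coefficient = 2
x_5 = 1.4583, f(x_5) = 2.126736, coefficient = 4
x_6 = 1.7500, f(x_6) = 3.062500, coefficient = 1

I ≈ (0.291667/3) × 18.375000 = 1.786458
Exact value: 1.786458
Error: 0.000000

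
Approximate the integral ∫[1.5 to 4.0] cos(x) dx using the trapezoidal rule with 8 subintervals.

f(x) = cos(x)
a = 1.5, b = 4.0, n = 8
h = (b - a)/n = 0.312500

Trapezoidal rule: (h/2)[f(x₀) + 2f(x₁) + 2f(x₂) + ... + f(xₙ)]

x_0 = 1.5000, f(x_0) = 0.070737, coefficient = 1
x_1 = 1.8125, f(x_1) = -0.239357, coefficient = 2
x_2 = 2.1250, f(x_2) = -0.526266, coefficient = 2
x_3 = 2.4375, f(x_3) = -0.762199, coefficient = 2
x_4 = 2.7500, f(x_4) = -0.924302, coefficient = 2
x_5 = 3.0625, f(x_5) = -0.996874, coefficient = 2
x_6 = 3.3750, f(x_6) = -0.972884, coefficient = 2
x_7 = 3.6875, f(x_7) = -0.854657, coefficient = 2
x_8 = 4.0000, f(x_8) = -0.653644, coefficient = 1

I ≈ (0.312500/2) × -11.135985 = -1.739998
Exact value: -1.754297
Error: 0.014300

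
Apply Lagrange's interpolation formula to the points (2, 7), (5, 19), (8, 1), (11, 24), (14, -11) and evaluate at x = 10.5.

Lagrange interpolation formula:
P(x) = Σ yᵢ × Lᵢ(x)
where Lᵢ(x) = Π_{j≠i} (x - xⱼ)/(xᵢ - xⱼ)

L_0(10.5) = (10.5 - 5)/(2 - 5) × (10.5 - 8)/(2 - 8) × (10.5 - 11)/(2 - 11) × (10.5 - 14)/(2 - 14) = 0.012378
L_1(10.5) = (10.5 - 2)/(5 - 2) × (10.5 - 8)/(5 - 8) × (10.5 - 11)/(5 - 11) × (10.5 - 14)/(5 - 14) = -0.076517
L_2(10.5) = (10.5 - 2)/(8 - 2) × (10.5 - 5)/(8 - 5) × (10.5 - 11)/(8 - 11) × (10.5 - 14)/(8 - 14) = 0.252508
L_3(10.5) = (10.5 - 2)/(11 - 2) × (10.5 - 5)/(11 - 5) × (10.5 - 8)/(11 - 8) × (10.5 - 14)/(11 - 14) = 0.841692
L_4(10.5) = (10.5 - 2)/(14 - 2) × (10.5 - 5)/(14 - 5) × (10.5 - 8)/(14 - 8) × (10.5 - 11)/(14 - 11) = -0.030060

P(10.5) = 7×L_0(10.5) + 19×L_1(10.5) + 1×L_2(10.5) + 24×L_3(10.5) + (-11)×L_4(10.5)
P(10.5) = 19.416602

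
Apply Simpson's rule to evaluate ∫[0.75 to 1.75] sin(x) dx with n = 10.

f(x) = sin(x)
a = 0.75, b = 1.75, n = 10
h = (b - a)/n = 0.100000

Simpson's rule: (h/3)[f(x₀) + 4f(x₁) + 2f(x₂) + ... + f(xₙ)]

x_0 = 0.7500, f(x_0) = 0.681639, coefficient = 1
x_1 = 0.8500, f(x_1) = 0.751280, coefficient = 4
x_2 = 0.9500, f(x_2) = 0.813416, coefficient = 2
x_3 = 1.0500, f(x_3) = 0.867423, coefficient = 4
x_4 = 1.1500, f(x_4) = 0.912764, coefficient = 2
x_5 = 1.2500, f(x_5) = 0.948985, coefficient = 4
x_6 = 1.3500, f(x_6) = 0.975723, coefficient = 2
x_7 = 1.4500, f(x_7) = 0.992713, coefficient = 4
x_8 = 1.5500, f(x_8) = 0.999784, coefficient = 2
x_9 = 1.6500, f(x_9) = 0.996865, coefficient = 4
x_10 = 1.7500, f(x_10) = 0.983986, coefficient = 1

I ≈ (0.100000/3) × 27.298063 = 0.909935
Exact value: 0.909935
Error: 0.000001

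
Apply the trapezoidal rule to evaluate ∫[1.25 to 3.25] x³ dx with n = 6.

f(x) = x³
a = 1.25, b = 3.25, n = 6
h = (b - a)/n = 0.333333

Trapezoidal rule: (h/2)[f(x₀) + 2f(x₁) + 2f(x₂) + ... + f(xₙ)]

x_0 = 1.2500, f(x_0) = 1.953125, coefficient = 1
x_1 = 1.5833, f(x_1) = 3.969329, coefficient = 2
x_2 = 1.9167, f(x_2) = 7.041088, coefficient = 2
x_3 = 2.2500, f(x_3) = 11.390625, coefficient = 2
x_4 = 2.5833, f(x_4) = 17.240162, coefficient = 2
x_5 = 2.9167, f(x_5) = 24.811921, coefficient = 2
x_6 = 3.2500, f(x_6) = 34.328125, coefficient = 1

I ≈ (0.333333/2) × 165.187500 = 27.531250
Exact value: 27.281250
Error: 0.250000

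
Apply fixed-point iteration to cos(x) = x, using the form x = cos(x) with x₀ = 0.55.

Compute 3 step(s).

Equation: cos(x) = x
Fixed-point form: x = cos(x)
x₀ = 0.55

x_1 = g(0.550000) = 0.852525
x_2 = g(0.852525) = 0.658084
x_3 = g(0.658084) = 0.791165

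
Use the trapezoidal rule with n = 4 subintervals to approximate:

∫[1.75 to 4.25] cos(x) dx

f(x) = cos(x)
a = 1.75, b = 4.25, n = 4
h = (b - a)/n = 0.625000

Trapezoidal rule: (h/2)[f(x₀) + 2f(x₁) + 2f(x₂) + ... + f(xₙ)]

x_0 = 1.7500, f(x_0) = -0.178246, coefficient = 1
x_1 = 2.3750, f(x_1) = -0.720278, coefficient = 2
x_2 = 3.0000, f(x_2) = -0.989992, coefficient = 2
x_3 = 3.6250, f(x_3) = -0.885416, coefficient = 2
x_4 = 4.2500, f(x_4) = -0.446087, coefficient = 1

I ≈ (0.625000/2) × -5.815708 = -1.817409
Exact value: -1.878975
Error: 0.061567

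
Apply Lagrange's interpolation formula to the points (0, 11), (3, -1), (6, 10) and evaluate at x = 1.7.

Lagrange interpolation formula:
P(x) = Σ yᵢ × Lᵢ(x)
where Lᵢ(x) = Π_{j≠i} (x - xⱼ)/(xᵢ - xⱼ)

L_0(1.7) = (1.7 - 3)/(0 - 3) × (1.7 - 6)/(0 - 6) = 0.310556
L_1(1.7) = (1.7 - 0)/(3 - 0) × (1.7 - 6)/(3 - 6) = 0.812222
L_2(1.7) = (1.7 - 0)/(6 - 0) × (1.7 - 3)/(6 - 3) = -0.122778

P(1.7) = 11×L_0(1.7) + (-1)×L_1(1.7) + 10×L_2(1.7)
P(1.7) = 1.376111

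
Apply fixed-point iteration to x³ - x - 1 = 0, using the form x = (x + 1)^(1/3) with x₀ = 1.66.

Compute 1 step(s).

Equation: x³ - x - 1 = 0
Fixed-point form: x = (x + 1)^(1/3)
x₀ = 1.66

x_1 = g(1.660000) = 1.385566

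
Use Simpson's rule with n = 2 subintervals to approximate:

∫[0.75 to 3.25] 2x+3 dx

f(x) = 2x+3
a = 0.75, b = 3.25, n = 2
h = (b - a)/n = 1.250000

Simpson's rule: (h/3)[f(x₀) + 4f(x₁) + 2f(x₂) + ... + f(xₙ)]

x_0 = 0.7500, f(x_0) = 4.500000, coefficient = 1
x_1 = 2.0000, f(x_1) = 7.000000, coefficient = 4
x_2 = 3.2500, f(x_2) = 9.500000, coefficient = 1

I ≈ (1.250000/3) × 42.000000 = 17.500000
Exact value: 17.500000
Error: 0.000000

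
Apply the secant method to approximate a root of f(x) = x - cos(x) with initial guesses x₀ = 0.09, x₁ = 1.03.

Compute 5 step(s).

f(x) = x - cos(x)
x₀ = 0.09, x₁ = 1.03

Secant formula: x_{n+1} = x_n - f(x_n)(x_n - x_{n-1})/(f(x_n) - f(x_{n-1}))

Iteration 1:
  f(0.090000) = -0.905953
  f(1.030000) = 0.515181
  x_2 = 1.030000 - 0.515181×(1.030000 - 0.090000)/(0.515181 - (-0.905953))
       = 0.689237
Iteration 2:
  f(1.030000) = 0.515181
  f(0.689237) = -0.082495
  x_3 = 0.689237 - (-0.082495)×(0.689237 - 1.030000)/(-0.082495 - 0.515181)
       = 0.736271
Iteration 3:
  f(0.689237) = -0.082495
  f(0.736271) = -0.004707
  x_4 = 0.736271 - (-0.004707)×(0.736271 - 0.689237)/(-0.004707 - (-0.082495))
       = 0.739117
Iteration 4:
  f(0.736271) = -0.004707
  f(0.739117) = 0.000053
  x_5 = 0.739117 - 0.000053×(0.739117 - 0.736271)/(0.000053 - (-0.004707))
       = 0.739085
Iteration 5:
  f(0.739117) = 0.000053
  f(0.739085) = 0.000000
  x_6 = 0.739085 - 0.000000×(0.739085 - 0.739117)/(0.000000 - 0.000053)
       = 0.739085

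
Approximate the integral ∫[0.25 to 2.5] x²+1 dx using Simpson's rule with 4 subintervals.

f(x) = x²+1
a = 0.25, b = 2.5, n = 4
h = (b - a)/n = 0.562500

Simpson's rule: (h/3)[f(x₀) + 4f(x₁) + 2f(x₂) + ... + f(xₙ)]

x_0 = 0.2500, f(x_0) = 1.062500, coefficient = 1
x_1 = 0.8125, f(x_1) = 1.660156, coefficient = 4
x_2 = 1.3750, f(x_2) = 2.890625, coefficient = 2
x_3 = 1.9375, f(x_3) = 4.753906, coefficient = 4
x_4 = 2.5000, f(x_4) = 7.250000, coefficient = 1

I ≈ (0.562500/3) × 39.750000 = 7.453125
Exact value: 7.453125
Error: 0.000000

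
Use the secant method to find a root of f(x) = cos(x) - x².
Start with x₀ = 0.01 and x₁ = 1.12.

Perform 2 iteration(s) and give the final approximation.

f(x) = cos(x) - x²
x₀ = 0.01, x₁ = 1.12

Secant formula: x_{n+1} = x_n - f(x_n)(x_n - x_{n-1})/(f(x_n) - f(x_{n-1}))

Iteration 1:
  f(0.010000) = 0.999850
  f(1.120000) = -0.818718
  x_2 = 1.120000 - (-0.818718)×(1.120000 - 0.010000)/(-0.818718 - 0.999850)
       = 0.620279
Iteration 2:
  f(1.120000) = -0.818718
  f(0.620279) = 0.428970
  x_3 = 0.620279 - 0.428970×(0.620279 - 1.120000)/(0.428970 - (-0.818718))
       = 0.792089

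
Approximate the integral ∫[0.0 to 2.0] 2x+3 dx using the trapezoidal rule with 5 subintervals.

f(x) = 2x+3
a = 0.0, b = 2.0, n = 5
h = (b - a)/n = 0.400000

Trapezoidal rule: (h/2)[f(x₀) + 2f(x₁) + 2f(x₂) + ... + f(xₙ)]

x_0 = 0.0000, f(x_0) = 3.000000, coefficient = 1
x_1 = 0.4000, f(x_1) = 3.800000, coefficient = 2
x_2 = 0.8000, f(x_2) = 4.600000, coefficient = 2
x_3 = 1.2000, f(x_3) = 5.400000, coefficient = 2
x_4 = 1.6000, f(x_4) = 6.200000, coefficient = 2
x_5 = 2.0000, f(x_5) = 7.000000, coefficient = 1

I ≈ (0.400000/2) × 50.000000 = 10.000000
Exact value: 10.000000
Error: 0.000000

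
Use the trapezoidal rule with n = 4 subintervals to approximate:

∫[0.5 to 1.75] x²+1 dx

f(x) = x²+1
a = 0.5, b = 1.75, n = 4
h = (b - a)/n = 0.312500

Trapezoidal rule: (h/2)[f(x₀) + 2f(x₁) + 2f(x₂) + ... + f(xₙ)]

x_0 = 0.5000, f(x_0) = 1.250000, coefficient = 1
x_1 = 0.8125, f(x_1) = 1.660156, coefficient = 2
x_2 = 1.1250, f(x_2) = 2.265625, coefficient = 2
x_3 = 1.4375, f(x_3) = 3.066406, coefficient = 2
x_4 = 1.7500, f(x_4) = 4.062500, coefficient = 1

I ≈ (0.312500/2) × 19.296875 = 3.015137
Exact value: 2.994792
Error: 0.020345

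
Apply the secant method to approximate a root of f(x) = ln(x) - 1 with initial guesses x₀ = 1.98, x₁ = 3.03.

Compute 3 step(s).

f(x) = ln(x) - 1
x₀ = 1.98, x₁ = 3.03

Secant formula: x_{n+1} = x_n - f(x_n)(x_n - x_{n-1})/(f(x_n) - f(x_{n-1}))

Iteration 1:
  f(1.980000) = -0.316903
  f(3.030000) = 0.108563
  x_2 = 3.030000 - 0.108563×(3.030000 - 1.980000)/(0.108563 - (-0.316903))
       = 2.762080
Iteration 2:
  f(3.030000) = 0.108563
  f(2.762080) = 0.015984
  x_3 = 2.762080 - 0.015984×(2.762080 - 3.030000)/(0.015984 - 0.108563)
       = 2.715823
Iteration 3:
  f(2.762080) = 0.015984
  f(2.715823) = -0.000905
  x_4 = 2.715823 - (-0.000905)×(2.715823 - 2.762080)/(-0.000905 - 0.015984)
       = 2.718302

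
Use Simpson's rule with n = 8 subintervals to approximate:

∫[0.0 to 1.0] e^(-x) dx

f(x) = e^(-x)
a = 0.0, b = 1.0, n = 8
h = (b - a)/n = 0.125000

Simpson's rule: (h/3)[f(x₀) + 4f(x₁) + 2f(x₂) + ... + f(xₙ)]

x_0 = 0.0000, f(x_0) = 1.000000, coefficient = 1
x_1 = 0.1250, f(x_1) = 0.882497, coefficient = 4
x_2 = 0.2500, f(x_2) = 0.778801, coefficient = 2
x_3 = 0.3750, f(x_3) = 0.687289, coefficient = 4
x_4 = 0.5000, f(x_4) = 0.606531, coefficient = 2
x_5 = 0.6250, f(x_5) = 0.535261, coefficient = 4
x_6 = 0.7500, f(x_6) = 0.472367, coefficient = 2
x_7 = 0.8750, f(x_7) = 0.416862, coefficient = 4
x_8 = 1.0000, f(x_8) = 0.367879, coefficient = 1

I ≈ (0.125000/3) × 15.170914 = 0.632121
Exact value: 0.632121
Error: 0.000001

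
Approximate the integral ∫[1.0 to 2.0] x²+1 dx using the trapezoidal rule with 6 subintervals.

f(x) = x²+1
a = 1.0, b = 2.0, n = 6
h = (b - a)/n = 0.166667

Trapezoidal rule: (h/2)[f(x₀) + 2f(x₁) + 2f(x₂) + ... + f(xₙ)]

x_0 = 1.0000, f(x_0) = 2.000000, coefficient = 1
x_1 = 1.1667, f(x_1) = 2.361111, coefficient = 2
x_2 = 1.3333, f(x_2) = 2.777778, coefficient = 2
x_3 = 1.5000, f(x_3) = 3.250000, coefficient = 2
x_4 = 1.6667, f(x_4) = 3.777778, coefficient = 2
x_5 = 1.8333, f(x_5) = 4.361111, coefficient = 2
x_6 = 2.0000, f(x_6) = 5.000000, coefficient = 1

I ≈ (0.166667/2) × 40.055556 = 3.337963
Exact value: 3.333333
Error: 0.004630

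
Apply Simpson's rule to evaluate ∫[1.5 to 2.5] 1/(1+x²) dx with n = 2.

f(x) = 1/(1+x²)
a = 1.5, b = 2.5, n = 2
h = (b - a)/n = 0.500000

Simpson's rule: (h/3)[f(x₀) + 4f(x₁) + 2f(x₂) + ... + f(xₙ)]

x_0 = 1.5000, f(x_0) = 0.307692, coefficient = 1
x_1 = 2.0000, f(x_1) = 0.200000, coefficient = 4
x_2 = 2.5000, f(x_2) = 0.137931, coefficient = 1

I ≈ (0.500000/3) × 1.245623 = 0.207604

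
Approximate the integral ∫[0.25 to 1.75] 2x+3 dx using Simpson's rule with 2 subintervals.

f(x) = 2x+3
a = 0.25, b = 1.75, n = 2
h = (b - a)/n = 0.750000

Simpson's rule: (h/3)[f(x₀) + 4f(x₁) + 2f(x₂) + ... + f(xₙ)]

x_0 = 0.2500, f(x_0) = 3.500000, coefficient = 1
x_1 = 1.0000, f(x_1) = 5.000000, coefficient = 4
x_2 = 1.7500, f(x_2) = 6.500000, coefficient = 1

I ≈ (0.750000/3) × 30.000000 = 7.500000
Exact value: 7.500000
Error: 0.000000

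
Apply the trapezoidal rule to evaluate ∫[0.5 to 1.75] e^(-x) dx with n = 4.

f(x) = e^(-x)
a = 0.5, b = 1.75, n = 4
h = (b - a)/n = 0.312500

Trapezoidal rule: (h/2)[f(x₀) + 2f(x₁) + 2f(x₂) + ... + f(xₙ)]

x_0 = 0.5000, f(x_0) = 0.606531, coefficient = 1
x_1 = 0.8125, f(x_1) = 0.443747, coefficient = 2
x_2 = 1.1250, f(x_2) = 0.324652, coefficient = 2
x_3 = 1.4375, f(x_3) = 0.237521, coefficient = 2
x_4 = 1.7500, f(x_4) = 0.173774, coefficient = 1

I ≈ (0.312500/2) × 2.792146 = 0.436273
Exact value: 0.432757
Error: 0.003516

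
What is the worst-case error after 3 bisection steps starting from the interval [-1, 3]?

Bisection error bound: |error| ≤ (b-a)/2^n
|error| ≤ (3 - (-1))/2^3 = 4/2^3
|error| ≤ 0.5000000000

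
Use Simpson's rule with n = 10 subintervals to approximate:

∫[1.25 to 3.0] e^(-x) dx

f(x) = e^(-x)
a = 1.25, b = 3.0, n = 10
h = (b - a)/n = 0.175000

Simpson's rule: (h/3)[f(x₀) + 4f(x₁) + 2f(x₂) + ... + f(xₙ)]

x_0 = 1.2500, f(x_0) = 0.286505, coefficient = 1
x_1 = 1.4250, f(x_1) = 0.240508, coefficient = 4
x_2 = 1.6000, f(x_2) = 0.201897, coefficient = 2
x_3 = 1.7750, f(x_3) = 0.169483, coefficient = 4
x_4 = 1.9500, f(x_4) = 0.142274, coefficient = 2
x_5 = 2.1250, f(x_5) = 0.119433, coefficient = 4
x_6 = 2.3000, f(x_6) = 0.100259, coefficient = 2
x_7 = 2.4750, f(x_7) = 0.084163, coefficient = 4
x_8 = 2.6500, f(x_8) = 0.070651, coefficient = 2
x_9 = 2.8250, f(x_9) = 0.059309, coefficient = 4
x_10 = 3.0000, f(x_10) = 0.049787, coefficient = 1

I ≈ (0.175000/3) × 4.058039 = 0.236719
Exact value: 0.236718
Error: 0.000001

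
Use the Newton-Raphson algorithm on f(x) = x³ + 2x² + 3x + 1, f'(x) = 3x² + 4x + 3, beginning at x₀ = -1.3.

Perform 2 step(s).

f(x) = x³ + 2x² + 3x + 1
f'(x) = 3x² + 4x + 3
x₀ = -1.3

Newton-Raphson formula: x_{n+1} = x_n - f(x_n)/f'(x_n)

Iteration 1:
  f(-1.300000) = -1.717000
  f'(-1.300000) = 2.870000
  x_1 = -1.300000 - (-1.717000)/2.870000 = -0.701742
Iteration 2:
  f(-0.701742) = -0.465910
  f'(-0.701742) = 1.670358
  x_2 = -0.701742 - (-0.465910)/1.670358 = -0.422814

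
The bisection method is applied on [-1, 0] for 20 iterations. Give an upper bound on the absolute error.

Bisection error bound: |error| ≤ (b-a)/2^n
|error| ≤ (0 - (-1))/2^20 = 1/2^20
|error| ≤ 0.0000009537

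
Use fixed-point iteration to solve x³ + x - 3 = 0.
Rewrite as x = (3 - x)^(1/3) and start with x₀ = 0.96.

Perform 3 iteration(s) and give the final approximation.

Equation: x³ + x - 3 = 0
Fixed-point form: x = (3 - x)^(1/3)
x₀ = 0.96

x_1 = g(0.960000) = 1.268265
x_2 = g(1.268265) = 1.200864
x_3 = g(1.200864) = 1.216246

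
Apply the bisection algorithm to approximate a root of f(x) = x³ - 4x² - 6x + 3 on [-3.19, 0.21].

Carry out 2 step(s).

f(x) = x³ - 4x² - 6x + 3
Initial interval: [-3.19, 0.21]

Iteration 1:
  c_1 = (-3.190000 + 0.210000)/2 = -1.490000
  f(c_1) = f(-1.490000) = -0.248349
  f(a) × f(c) ≥ 0, new interval: [-1.490000, 0.210000]
Iteration 2:
  c_2 = (-1.490000 + 0.210000)/2 = -0.640000
  f(c_2) = f(-0.640000) = 4.939456
  f(a) × f(c) < 0, new interval: [-1.490000, -0.640000]

After 2 iteration(s), the approximation is c_2 = -0.640000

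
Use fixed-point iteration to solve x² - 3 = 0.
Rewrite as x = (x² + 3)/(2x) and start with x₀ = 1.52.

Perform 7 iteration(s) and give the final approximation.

Equation: x² - 3 = 0
Fixed-point form: x = (x² + 3)/(2x)
x₀ = 1.52

x_1 = g(1.520000) = 1.746842
x_2 = g(1.746842) = 1.732113
x_3 = g(1.732113) = 1.732051
x_4 = g(1.732051) = 1.732051
x_5 = g(1.732051) = 1.732051
x_6 = g(1.732051) = 1.732051
x_7 = g(1.732051) = 1.732051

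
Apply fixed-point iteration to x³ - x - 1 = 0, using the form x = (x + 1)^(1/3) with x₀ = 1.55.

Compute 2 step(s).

Equation: x³ - x - 1 = 0
Fixed-point form: x = (x + 1)^(1/3)
x₀ = 1.55

x_1 = g(1.550000) = 1.366197
x_2 = g(1.366197) = 1.332550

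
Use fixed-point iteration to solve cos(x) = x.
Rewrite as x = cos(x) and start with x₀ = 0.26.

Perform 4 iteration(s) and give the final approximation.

Equation: cos(x) = x
Fixed-point form: x = cos(x)
x₀ = 0.26

x_1 = g(0.260000) = 0.966390
x_2 = g(0.966390) = 0.568274
x_3 = g(0.568274) = 0.842831
x_4 = g(0.842831) = 0.665352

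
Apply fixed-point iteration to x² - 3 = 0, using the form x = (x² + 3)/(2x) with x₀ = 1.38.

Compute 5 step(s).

Equation: x² - 3 = 0
Fixed-point form: x = (x² + 3)/(2x)
x₀ = 1.38

x_1 = g(1.380000) = 1.776957
x_2 = g(1.776957) = 1.732618
x_3 = g(1.732618) = 1.732051
x_4 = g(1.732051) = 1.732051
x_5 = g(1.732051) = 1.732051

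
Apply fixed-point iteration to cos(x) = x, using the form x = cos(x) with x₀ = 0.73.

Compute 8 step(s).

Equation: cos(x) = x
Fixed-point form: x = cos(x)
x₀ = 0.73

x_1 = g(0.730000) = 0.745174
x_2 = g(0.745174) = 0.734970
x_3 = g(0.734970) = 0.741851
x_4 = g(0.741851) = 0.737219
x_5 = g(0.737219) = 0.740341
x_6 = g(0.740341) = 0.738239
x_7 = g(0.738239) = 0.739655
x_8 = g(0.739655) = 0.738701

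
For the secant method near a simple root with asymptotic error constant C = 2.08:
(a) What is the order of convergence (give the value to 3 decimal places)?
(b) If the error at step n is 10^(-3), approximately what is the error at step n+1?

(a) Secant method has superlinear convergence with order φ = (1+√5)/2 ≈ 1.618.
    This means |e_{n+1}| ≈ C|e_n|^1.618.

(b) With |e_n| = 10^(-3) and C = 2.08:
    |e_{n+1}| ≈ 2.08 × (10^(-3))^1.618 = 2.08 × 10^(-4.85)

(a) ≈ 1.618 (golden ratio); (b) |e_{n+1}| ≈ 2.910e-05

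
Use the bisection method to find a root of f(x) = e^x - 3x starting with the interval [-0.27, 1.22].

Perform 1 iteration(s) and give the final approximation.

f(x) = e^x - 3x
Initial interval: [-0.27, 1.22]

Iteration 1:
  c_1 = (-0.270000 + 1.220000)/2 = 0.475000
  f(c_1) = f(0.475000) = 0.183014
  f(a) × f(c) ≥ 0, new interval: [0.475000, 1.220000]

After 1 iteration(s), the approximation is c_1 = 0.475000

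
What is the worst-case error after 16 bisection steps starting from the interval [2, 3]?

Bisection error bound: |error| ≤ (b-a)/2^n
|error| ≤ (3 - 2)/2^16 = 1/2^16
|error| ≤ 0.0000152588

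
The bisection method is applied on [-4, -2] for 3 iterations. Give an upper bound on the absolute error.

Bisection error bound: |error| ≤ (b-a)/2^n
|error| ≤ (-2 - (-4))/2^3 = 2/2^3
|error| ≤ 0.2500000000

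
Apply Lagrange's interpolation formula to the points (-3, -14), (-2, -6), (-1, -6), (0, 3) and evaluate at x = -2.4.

Lagrange interpolation formula:
P(x) = Σ yᵢ × Lᵢ(x)
where Lᵢ(x) = Π_{j≠i} (x - xⱼ)/(xᵢ - xⱼ)

L_0(-2.4) = (-2.4 - (-2))/(-3 - (-2)) × (-2.4 - (-1))/(-3 - (-1)) × (-2.4 - 0)/(-3 - 0) = 0.224000
L_1(-2.4) = (-2.4 - (-3))/(-2 - (-3)) × (-2.4 - (-1))/(-2 - (-1)) × (-2.4 - 0)/(-2 - 0) = 1.008000
L_2(-2.4) = (-2.4 - (-3))/(-1 - (-3)) × (-2.4 - (-2))/(-1 - (-2)) × (-2.4 - 0)/(-1 - 0) = -0.288000
L_3(-2.4) = (-2.4 - (-3))/(0 - (-3)) × (-2.4 - (-2))/(0 - (-2)) × (-2.4 - (-1))/(0 - (-1)) = 0.056000

P(-2.4) = (-14)×L_0(-2.4) + (-6)×L_1(-2.4) + (-6)×L_2(-2.4) + 3×L_3(-2.4)
P(-2.4) = -7.288000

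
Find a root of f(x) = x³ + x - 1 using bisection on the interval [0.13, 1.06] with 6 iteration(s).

f(x) = x³ + x - 1
Initial interval: [0.13, 1.06]

Iteration 1:
  c_1 = (0.130000 + 1.060000)/2 = 0.595000
  f(c_1) = f(0.595000) = -0.194355
  f(a) × f(c) ≥ 0, new interval: [0.595000, 1.060000]
Iteration 2:
  c_2 = (0.595000 + 1.060000)/2 = 0.827500
  f(c_2) = f(0.827500) = 0.394136
  f(a) × f(c) < 0, new interval: [0.595000, 0.827500]
Iteration 3:
  c_3 = (0.595000 + 0.827500)/2 = 0.711250
  f(c_3) = f(0.711250) = 0.071055
  f(a) × f(c) < 0, new interval: [0.595000, 0.711250]
Iteration 4:
  c_4 = (0.595000 + 0.711250)/2 = 0.653125
  f(c_4) = f(0.653125) = -0.068270
  f(a) × f(c) ≥ 0, new interval: [0.653125, 0.711250]
Iteration 5:
  c_5 = (0.653125 + 0.711250)/2 = 0.682187
  f(c_5) = f(0.682187) = -0.000336
  f(a) × f(c) ≥ 0, new interval: [0.682187, 0.711250]
Iteration 6:
  c_6 = (0.682187 + 0.711250)/2 = 0.696719
  f(c_6) = f(0.696719) = 0.034918
  f(a) × f(c) < 0, new interval: [0.682187, 0.696719]

After 6 iteration(s), the approximation is c_6 = 0.696719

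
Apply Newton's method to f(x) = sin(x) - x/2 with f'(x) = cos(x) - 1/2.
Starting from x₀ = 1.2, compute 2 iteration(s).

f(x) = sin(x) - x/2
f'(x) = cos(x) - 1/2
x₀ = 1.2

Newton-Raphson formula: x_{n+1} = x_n - f(x_n)/f'(x_n)

Iteration 1:
  f(1.200000) = 0.332039
  f'(1.200000) = -0.137642
  x_1 = 1.200000 - 0.332039/(-0.137642) = 3.612334
Iteration 2:
  f(3.612334) = -2.259714
  f'(3.612334) = -1.391232
  x_2 = 3.612334 - (-2.259714)/(-1.391232) = 1.988080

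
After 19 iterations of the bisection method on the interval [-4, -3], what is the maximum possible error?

Bisection error bound: |error| ≤ (b-a)/2^n
|error| ≤ (-3 - (-4))/2^19 = 1/2^19
|error| ≤ 0.0000019073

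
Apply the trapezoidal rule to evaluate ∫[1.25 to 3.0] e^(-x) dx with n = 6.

f(x) = e^(-x)
a = 1.25, b = 3.0, n = 6
h = (b - a)/n = 0.291667

Trapezoidal rule: (h/2)[f(x₀) + 2f(x₁) + 2f(x₂) + ... + f(xₙ)]

x_0 = 1.2500, f(x_0) = 0.286505, coefficient = 1
x_1 = 1.5417, f(x_1) = 0.214024, coefficient = 2
x_2 = 1.8333, f(x_2) = 0.159880, coefficient = 2
x_3 = 2.1250, f(x_3) = 0.119433, coefficient = 2
x_4 = 2.4167, f(x_4) = 0.089219, coefficient = 2
x_5 = 2.7083, f(x_5) = 0.066648, coefficient = 2
x_6 = 3.0000, f(x_6) = 0.049787, coefficient = 1

I ≈ (0.291667/2) × 1.634698 = 0.238393
Exact value: 0.236718
Error: 0.001676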